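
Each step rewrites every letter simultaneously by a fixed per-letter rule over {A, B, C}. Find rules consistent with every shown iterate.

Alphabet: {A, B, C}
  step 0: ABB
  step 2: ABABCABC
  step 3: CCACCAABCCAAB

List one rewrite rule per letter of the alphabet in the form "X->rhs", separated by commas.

  step 2 ⇒ step 3: ABABCABC ⇒ C·CA·C·CA·AB·C·CA·AB
    A ↦ C
    B ↦ CA
    C ↦ AB

A->C, B->CA, C->AB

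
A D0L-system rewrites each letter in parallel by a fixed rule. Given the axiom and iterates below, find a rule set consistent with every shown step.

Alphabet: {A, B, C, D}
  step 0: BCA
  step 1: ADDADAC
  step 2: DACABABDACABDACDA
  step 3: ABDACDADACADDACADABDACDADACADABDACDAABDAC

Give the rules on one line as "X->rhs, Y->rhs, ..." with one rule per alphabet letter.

A->DAC, B->AD, C->DA, D->AB

  step 2 ⇒ step 3: DACABABDACABDACDA ⇒ AB·DAC·DA·DAC·AD·DAC·AD·AB·DAC·DA·DAC·AD·AB·DAC·DA·AB·DAC
    A ↦ DAC
    B ↦ AD
    C ↦ DA
    D ↦ AB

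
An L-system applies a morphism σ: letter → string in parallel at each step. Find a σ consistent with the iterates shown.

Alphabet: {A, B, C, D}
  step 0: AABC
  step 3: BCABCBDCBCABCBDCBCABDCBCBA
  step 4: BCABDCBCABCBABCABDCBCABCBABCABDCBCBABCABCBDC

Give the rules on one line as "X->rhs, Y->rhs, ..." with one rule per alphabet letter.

A->BDC, B->BC, C->A, D->B

  step 3 ⇒ step 4: BCABCBDCBCABCBDCBCABDCBCBA ⇒ BC·A·BDC·BC·A·BC·B·A·BC·A·BDC·BC·A·BC·B·A·BC·A·BDC·BC·B·A·BC·A·BC·BDC
    A ↦ BDC
    B ↦ BC
    C ↦ A
    D ↦ B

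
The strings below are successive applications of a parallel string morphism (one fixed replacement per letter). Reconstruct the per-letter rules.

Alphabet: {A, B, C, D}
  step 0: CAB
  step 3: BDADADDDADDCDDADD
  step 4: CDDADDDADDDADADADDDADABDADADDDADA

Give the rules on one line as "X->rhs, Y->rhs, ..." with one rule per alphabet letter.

A->DD, B->CD, C->B, D->DA

  step 3 ⇒ step 4: BDADADDDADDCDDADD ⇒ CD·DA·DD·DA·DD·DA·DA·DA·DD·DA·DA·B·DA·DA·DD·DA·DA
    A ↦ DD
    B ↦ CD
    C ↦ B
    D ↦ DA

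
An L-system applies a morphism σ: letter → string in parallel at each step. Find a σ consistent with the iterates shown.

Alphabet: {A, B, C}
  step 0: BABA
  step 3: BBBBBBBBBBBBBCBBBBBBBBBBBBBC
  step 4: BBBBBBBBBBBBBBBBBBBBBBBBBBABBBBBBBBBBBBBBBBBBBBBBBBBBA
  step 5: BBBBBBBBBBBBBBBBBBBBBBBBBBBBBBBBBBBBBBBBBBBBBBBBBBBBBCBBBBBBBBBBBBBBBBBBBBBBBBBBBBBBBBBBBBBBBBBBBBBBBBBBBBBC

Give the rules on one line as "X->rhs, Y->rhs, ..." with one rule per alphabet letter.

A->BC, B->BB, C->A

  step 4 ⇒ step 5: BBBBBBBBBBBBBBBBBBBBBBBBBBABBBBBBBBBBBBBBBBBBBBBBBBBBA ⇒ BB·BB·BB·BB·BB·BB·BB·BB·BB·BB·BB·BB·BB·BB·BB·BB·BB·BB·BB·BB·BB·BB·BB·BB·BB·BB·BC·BB·BB·BB·BB·BB·BB·BB·BB·BB·BB·BB·BB·BB·BB·BB·BB·BB·BB·BB·BB·BB·BB·BB·BB·BB·BB·BC
    A ↦ BC
    B ↦ BB
  step 3 ⇒ step 4: BBBBBBBBBBBBBCBBBBBBBBBBBBBC ⇒ BB·BB·BB·BB·BB·BB·BB·BB·BB·BB·BB·BB·BB·A·BB·BB·BB·BB·BB·BB·BB·BB·BB·BB·BB·BB·BB·A
    C ↦ A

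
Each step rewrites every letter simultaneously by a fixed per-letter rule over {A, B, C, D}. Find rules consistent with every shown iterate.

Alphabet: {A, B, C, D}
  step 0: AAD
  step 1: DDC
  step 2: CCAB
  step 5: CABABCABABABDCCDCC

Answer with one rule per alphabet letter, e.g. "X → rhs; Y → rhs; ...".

A->D, B->CC, C->AB, D->C

  step 1 ⇒ step 2: DDC ⇒ C·C·AB
    C ↦ AB
    D ↦ C
  step 0 ⇒ step 1: AAD ⇒ D·D·C
    A ↦ D
    B ↦ CC  (constrained at step 2)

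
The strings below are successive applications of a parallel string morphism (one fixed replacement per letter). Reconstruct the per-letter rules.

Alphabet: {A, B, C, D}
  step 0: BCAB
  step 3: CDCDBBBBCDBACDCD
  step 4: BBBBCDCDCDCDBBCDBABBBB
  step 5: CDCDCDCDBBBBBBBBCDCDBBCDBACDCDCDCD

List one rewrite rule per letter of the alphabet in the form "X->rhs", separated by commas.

  step 4 ⇒ step 5: BBBBCDCDCDCDBBCDBABBBB ⇒ CD·CD·CD·CD·B·B·B·B·B·B·B·B·CD·CD·B·B·CD·BA·CD·CD·CD·CD
    A ↦ BA
    B ↦ CD
    C ↦ B
    D ↦ B

A->BA, B->CD, C->B, D->B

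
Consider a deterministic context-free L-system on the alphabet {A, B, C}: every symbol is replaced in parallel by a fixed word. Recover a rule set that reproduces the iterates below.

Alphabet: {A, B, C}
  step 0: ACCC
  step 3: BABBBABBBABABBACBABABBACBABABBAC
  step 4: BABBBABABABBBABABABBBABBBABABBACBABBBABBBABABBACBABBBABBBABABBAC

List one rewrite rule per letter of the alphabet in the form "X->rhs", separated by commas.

  step 3 ⇒ step 4: BABBBABBBABABBACBABABBACBABABBAC ⇒ BA·BB·BA·BA·BA·BB·BA·BA·BA·BB·BA·BB·BA·BA·BB·AC·BA·BB·BA·BB·BA·BA·BB·AC·BA·BB·BA·BB·BA·BA·BB·AC
    A ↦ BB
    B ↦ BA
    C ↦ AC

A->BB, B->BA, C->AC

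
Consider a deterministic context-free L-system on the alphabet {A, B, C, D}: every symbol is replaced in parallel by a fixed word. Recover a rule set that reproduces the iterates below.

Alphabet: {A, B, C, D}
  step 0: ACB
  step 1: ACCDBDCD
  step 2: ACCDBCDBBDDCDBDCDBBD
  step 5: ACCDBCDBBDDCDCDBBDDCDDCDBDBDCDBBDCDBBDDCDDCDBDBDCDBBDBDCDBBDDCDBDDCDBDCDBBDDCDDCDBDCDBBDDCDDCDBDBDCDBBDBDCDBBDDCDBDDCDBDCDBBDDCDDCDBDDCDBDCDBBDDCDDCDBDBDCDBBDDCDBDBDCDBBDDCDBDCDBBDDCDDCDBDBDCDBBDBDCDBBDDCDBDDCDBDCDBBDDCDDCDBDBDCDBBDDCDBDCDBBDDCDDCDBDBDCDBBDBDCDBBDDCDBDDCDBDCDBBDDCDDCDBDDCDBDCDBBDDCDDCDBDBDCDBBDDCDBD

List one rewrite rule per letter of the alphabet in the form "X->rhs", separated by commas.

  step 1 ⇒ step 2: ACCDBDCD ⇒ AC·CDB·CDB·BD·DCD·BD·CDB·BD
    A ↦ AC
    B ↦ DCD
    C ↦ CDB
    D ↦ BD

A->AC, B->DCD, C->CDB, D->BD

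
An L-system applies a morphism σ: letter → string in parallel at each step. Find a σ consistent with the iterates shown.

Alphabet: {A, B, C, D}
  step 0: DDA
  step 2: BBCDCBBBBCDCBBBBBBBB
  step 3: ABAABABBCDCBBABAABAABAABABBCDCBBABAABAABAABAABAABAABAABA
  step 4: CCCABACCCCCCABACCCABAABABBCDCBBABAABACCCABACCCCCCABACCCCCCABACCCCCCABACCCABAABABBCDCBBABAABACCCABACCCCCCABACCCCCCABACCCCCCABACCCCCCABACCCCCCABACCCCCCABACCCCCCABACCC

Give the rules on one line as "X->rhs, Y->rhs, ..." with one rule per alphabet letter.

  step 3 ⇒ step 4: ABAABABBCDCBBABAABAABAABABBCDCBBABAABAABAABAABAABAABAABA ⇒ CCC·ABA·CCC·CCC·ABA·CCC·ABA·ABA·BB·CDC·BB·ABA·ABA·CCC·ABA·CCC·CCC·ABA·CCC·CCC·ABA·CCC·CCC·ABA·CCC·ABA·ABA·BB·CDC·BB·ABA·ABA·CCC·ABA·CCC·CCC·ABA·CCC·CCC·ABA·CCC·CCC·ABA·CCC·CCC·ABA·CCC·CCC·ABA·CCC·CCC·ABA·CCC·CCC·ABA·CCC
    A ↦ CCC
    B ↦ ABA
    C ↦ BB
    D ↦ CDC

A->CCC, B->ABA, C->BB, D->CDC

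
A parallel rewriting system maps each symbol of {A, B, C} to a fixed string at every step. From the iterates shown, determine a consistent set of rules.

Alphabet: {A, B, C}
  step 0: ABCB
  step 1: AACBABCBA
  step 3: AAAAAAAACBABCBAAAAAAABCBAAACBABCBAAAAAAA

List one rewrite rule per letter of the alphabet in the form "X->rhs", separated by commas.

A->AA, B->CBA, C->B

  step 0 ⇒ step 1: ABCB ⇒ AA·CBA·B·CBA
    A ↦ AA
    B ↦ CBA
    C ↦ B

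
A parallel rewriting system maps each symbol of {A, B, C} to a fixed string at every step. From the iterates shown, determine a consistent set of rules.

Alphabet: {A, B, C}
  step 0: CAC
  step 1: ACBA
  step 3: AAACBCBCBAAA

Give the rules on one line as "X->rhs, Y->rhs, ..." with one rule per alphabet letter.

A->CB, B->AA, C->A

  step 0 ⇒ step 1: CAC ⇒ A·CB·A
    A ↦ CB
    C ↦ A
    B ↦ AA  (constrained at step 1)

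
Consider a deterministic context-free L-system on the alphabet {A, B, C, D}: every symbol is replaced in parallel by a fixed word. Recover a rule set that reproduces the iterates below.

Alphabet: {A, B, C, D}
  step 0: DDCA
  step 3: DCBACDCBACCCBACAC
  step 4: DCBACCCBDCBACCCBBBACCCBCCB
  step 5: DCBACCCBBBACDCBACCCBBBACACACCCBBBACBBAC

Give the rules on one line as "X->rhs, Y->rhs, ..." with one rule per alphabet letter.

  step 4 ⇒ step 5: DCBACCCBDCBACCCBBBACCCBCCB ⇒ DC·B·AC·CC·B·B·B·AC·DC·B·AC·CC·B·B·B·AC·AC·AC·CC·B·B·B·AC·B·B·AC
    A ↦ CC
    B ↦ AC
    C ↦ B
    D ↦ DC

A->CC, B->AC, C->B, D->DC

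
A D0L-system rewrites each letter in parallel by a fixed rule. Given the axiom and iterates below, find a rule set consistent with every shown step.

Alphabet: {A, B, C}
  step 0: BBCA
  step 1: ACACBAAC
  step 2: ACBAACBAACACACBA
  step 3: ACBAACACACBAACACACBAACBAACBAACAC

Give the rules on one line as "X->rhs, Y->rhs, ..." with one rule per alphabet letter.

A->AC, B->AC, C->BA

  step 2 ⇒ step 3: ACBAACBAACACACBA ⇒ AC·BA·AC·AC·AC·BA·AC·AC·AC·BA·AC·BA·AC·BA·AC·AC
    A ↦ AC
    B ↦ AC
    C ↦ BA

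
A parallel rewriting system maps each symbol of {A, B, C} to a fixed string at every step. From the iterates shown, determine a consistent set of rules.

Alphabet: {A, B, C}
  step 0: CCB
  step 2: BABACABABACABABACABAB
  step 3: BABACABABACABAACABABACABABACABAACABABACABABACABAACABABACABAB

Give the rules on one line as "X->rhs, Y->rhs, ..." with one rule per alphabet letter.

  step 2 ⇒ step 3: BABACABABACABABACABAB ⇒ BAB·ACA·BAB·ACA·BA·ACA·BAB·ACA·BAB·ACA·BA·ACA·BAB·ACA·BAB·ACA·BA·ACA·BAB·ACA·BAB
    A ↦ ACA
    B ↦ BAB
    C ↦ BA

A->ACA, B->BAB, C->BA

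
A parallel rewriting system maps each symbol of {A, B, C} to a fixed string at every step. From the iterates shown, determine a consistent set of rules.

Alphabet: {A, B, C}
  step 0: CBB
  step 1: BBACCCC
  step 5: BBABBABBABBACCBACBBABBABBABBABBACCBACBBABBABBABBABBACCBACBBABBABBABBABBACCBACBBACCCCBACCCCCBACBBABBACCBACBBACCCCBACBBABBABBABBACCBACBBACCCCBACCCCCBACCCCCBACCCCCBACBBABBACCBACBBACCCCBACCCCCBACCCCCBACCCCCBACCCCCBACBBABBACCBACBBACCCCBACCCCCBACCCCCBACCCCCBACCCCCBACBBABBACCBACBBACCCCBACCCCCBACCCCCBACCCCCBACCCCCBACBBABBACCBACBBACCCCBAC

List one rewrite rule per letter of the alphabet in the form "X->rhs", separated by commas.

  step 0 ⇒ step 1: CBB ⇒ BBA·CC·CC
    B ↦ CC
    C ↦ BBA
    A ↦ BAC  (constrained at step 1)

A->BAC, B->CC, C->BBA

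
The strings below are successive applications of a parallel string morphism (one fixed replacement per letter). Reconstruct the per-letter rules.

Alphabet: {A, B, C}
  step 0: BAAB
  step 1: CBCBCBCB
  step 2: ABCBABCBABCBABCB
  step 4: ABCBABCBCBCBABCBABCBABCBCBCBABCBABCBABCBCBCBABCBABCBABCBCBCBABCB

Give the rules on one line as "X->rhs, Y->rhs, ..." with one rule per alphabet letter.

  step 1 ⇒ step 2: CBCBCBCB ⇒ AB·CB·AB·CB·AB·CB·AB·CB
    B ↦ CB
    C ↦ AB
  step 0 ⇒ step 1: BAAB ⇒ CB·CB·CB·CB
    A ↦ CB

A->CB, B->CB, C->AB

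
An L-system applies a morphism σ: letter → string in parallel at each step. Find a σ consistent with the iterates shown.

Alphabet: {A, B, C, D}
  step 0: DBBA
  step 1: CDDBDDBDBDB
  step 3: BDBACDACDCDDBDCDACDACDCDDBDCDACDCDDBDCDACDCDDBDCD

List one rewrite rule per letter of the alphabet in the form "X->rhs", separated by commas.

A->BDB, B->DBD, C->A, D->CD

  step 0 ⇒ step 1: DBBA ⇒ CD·DBD·DBD·BDB
    A ↦ BDB
    B ↦ DBD
    D ↦ CD
    C ↦ A  (constrained at step 1)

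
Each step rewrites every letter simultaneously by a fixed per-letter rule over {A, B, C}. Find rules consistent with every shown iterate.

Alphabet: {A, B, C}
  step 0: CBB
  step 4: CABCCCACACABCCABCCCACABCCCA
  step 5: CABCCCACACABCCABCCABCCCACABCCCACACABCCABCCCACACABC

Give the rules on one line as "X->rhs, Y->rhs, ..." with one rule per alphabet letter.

A->BC, B->C, C->CA

  step 4 ⇒ step 5: CABCCCACACABCCABCCCACABCCCA ⇒ CA·BC·C·CA·CA·CA·BC·CA·BC·CA·BC·C·CA·CA·BC·C·CA·CA·CA·BC·CA·BC·C·CA·CA·CA·BC
    A ↦ BC
    B ↦ C
    C ↦ CA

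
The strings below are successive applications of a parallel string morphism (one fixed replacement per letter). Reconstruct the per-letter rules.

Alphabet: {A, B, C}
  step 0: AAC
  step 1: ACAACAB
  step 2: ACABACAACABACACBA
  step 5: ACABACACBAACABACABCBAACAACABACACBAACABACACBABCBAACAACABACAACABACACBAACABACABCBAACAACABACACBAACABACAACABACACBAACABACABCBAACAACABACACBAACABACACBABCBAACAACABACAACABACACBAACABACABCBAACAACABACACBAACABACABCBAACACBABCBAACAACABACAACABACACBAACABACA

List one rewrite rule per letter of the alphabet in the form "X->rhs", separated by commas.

A->ACA, B->CBA, C->B

  step 1 ⇒ step 2: ACAACAB ⇒ ACA·B·ACA·ACA·B·ACA·CBA
    A ↦ ACA
    B ↦ CBA
    C ↦ B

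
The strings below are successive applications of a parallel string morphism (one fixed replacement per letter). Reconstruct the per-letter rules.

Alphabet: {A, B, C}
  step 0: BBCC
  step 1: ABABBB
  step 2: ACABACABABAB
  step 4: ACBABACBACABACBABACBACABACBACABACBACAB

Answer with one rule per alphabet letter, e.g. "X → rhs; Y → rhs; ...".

  step 1 ⇒ step 2: ABABBB ⇒ AC·AB·AC·AB·AB·AB
    A ↦ AC
    B ↦ AB
  step 0 ⇒ step 1: BBCC ⇒ AB·AB·B·B
    C ↦ B

A->AC, B->AB, C->B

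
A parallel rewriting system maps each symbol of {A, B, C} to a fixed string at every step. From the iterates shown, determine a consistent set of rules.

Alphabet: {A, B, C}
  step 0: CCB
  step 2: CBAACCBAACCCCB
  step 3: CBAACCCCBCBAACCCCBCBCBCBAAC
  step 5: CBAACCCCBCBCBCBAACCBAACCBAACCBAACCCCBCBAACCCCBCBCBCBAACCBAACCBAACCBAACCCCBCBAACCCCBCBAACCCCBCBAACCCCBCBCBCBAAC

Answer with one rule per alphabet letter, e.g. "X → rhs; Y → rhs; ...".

  step 2 ⇒ step 3: CBAACCBAACCCCB ⇒ CB·AAC·C·C·CB·CB·AAC·C·C·CB·CB·CB·CB·AAC
    A ↦ C
    B ↦ AAC
    C ↦ CB

A->C, B->AAC, C->CB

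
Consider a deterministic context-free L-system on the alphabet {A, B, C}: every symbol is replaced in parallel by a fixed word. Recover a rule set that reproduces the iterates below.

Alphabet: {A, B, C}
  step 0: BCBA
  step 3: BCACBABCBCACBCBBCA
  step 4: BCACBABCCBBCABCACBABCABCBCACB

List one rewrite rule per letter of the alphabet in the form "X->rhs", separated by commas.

A->CB, B->BC, C->A

  step 3 ⇒ step 4: BCACBABCBCACBCBBCA ⇒ BC·A·CB·A·BC·CB·BC·A·BC·A·CB·A·BC·A·BC·BC·A·CB
    A ↦ CB
    B ↦ BC
    C ↦ A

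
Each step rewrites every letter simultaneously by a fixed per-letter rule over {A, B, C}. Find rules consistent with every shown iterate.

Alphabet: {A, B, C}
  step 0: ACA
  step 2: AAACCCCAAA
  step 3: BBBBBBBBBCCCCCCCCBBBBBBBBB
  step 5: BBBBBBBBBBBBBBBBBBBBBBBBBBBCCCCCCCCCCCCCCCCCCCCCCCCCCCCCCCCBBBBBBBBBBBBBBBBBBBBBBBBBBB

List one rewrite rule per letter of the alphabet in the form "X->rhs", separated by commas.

  step 2 ⇒ step 3: AAACCCCAAA ⇒ BBB·BBB·BBB·CC·CC·CC·CC·BBB·BBB·BBB
    A ↦ BBB
    C ↦ CC
    B ↦ A  (constrained at step 3)

A->BBB, B->A, C->CC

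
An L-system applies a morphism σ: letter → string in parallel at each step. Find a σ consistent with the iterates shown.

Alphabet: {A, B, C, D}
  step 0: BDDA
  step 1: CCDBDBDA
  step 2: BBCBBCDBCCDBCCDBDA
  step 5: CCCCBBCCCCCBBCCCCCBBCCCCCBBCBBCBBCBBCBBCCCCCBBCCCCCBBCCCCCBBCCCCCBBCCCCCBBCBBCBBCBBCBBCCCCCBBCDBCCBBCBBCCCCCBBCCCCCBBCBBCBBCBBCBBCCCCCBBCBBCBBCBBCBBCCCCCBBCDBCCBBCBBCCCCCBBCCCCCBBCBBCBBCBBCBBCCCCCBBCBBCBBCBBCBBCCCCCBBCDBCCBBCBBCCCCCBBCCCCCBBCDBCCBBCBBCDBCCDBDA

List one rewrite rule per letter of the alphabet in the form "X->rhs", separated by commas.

  step 1 ⇒ step 2: CCDBDBDA ⇒ BBC·BBC·DB·CC·DB·CC·DB·DA
    A ↦ DA
    B ↦ CC
    C ↦ BBC
    D ↦ DB

A->DA, B->CC, C->BBC, D->DB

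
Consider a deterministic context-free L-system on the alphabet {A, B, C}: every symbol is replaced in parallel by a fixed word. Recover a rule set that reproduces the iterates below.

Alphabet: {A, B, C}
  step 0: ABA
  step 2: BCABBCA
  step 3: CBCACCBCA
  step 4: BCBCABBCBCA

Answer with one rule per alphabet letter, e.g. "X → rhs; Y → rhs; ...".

  step 3 ⇒ step 4: CBCACCBCA ⇒ B·C·B·CA·B·B·C·B·CA
    A ↦ CA
    B ↦ C
    C ↦ B

A->CA, B->C, C->B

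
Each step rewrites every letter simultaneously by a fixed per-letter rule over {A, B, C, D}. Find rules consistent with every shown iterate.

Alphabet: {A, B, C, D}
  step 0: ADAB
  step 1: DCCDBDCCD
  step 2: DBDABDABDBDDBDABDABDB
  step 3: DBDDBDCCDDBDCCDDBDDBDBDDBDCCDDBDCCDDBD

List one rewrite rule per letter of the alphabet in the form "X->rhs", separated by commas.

  step 2 ⇒ step 3: DBDABDABDBDDBDABDABDB ⇒ DB·D·DB·DCC·D·DB·DCC·D·DB·D·DB·DB·D·DB·DCC·D·DB·DCC·D·DB·D
    A ↦ DCC
    B ↦ D
    D ↦ DB
  step 1 ⇒ step 2: DCCDBDCCD ⇒ DB·DAB·DAB·DB·D·DB·DAB·DAB·DB
    C ↦ DAB

A->DCC, B->D, C->DAB, D->DB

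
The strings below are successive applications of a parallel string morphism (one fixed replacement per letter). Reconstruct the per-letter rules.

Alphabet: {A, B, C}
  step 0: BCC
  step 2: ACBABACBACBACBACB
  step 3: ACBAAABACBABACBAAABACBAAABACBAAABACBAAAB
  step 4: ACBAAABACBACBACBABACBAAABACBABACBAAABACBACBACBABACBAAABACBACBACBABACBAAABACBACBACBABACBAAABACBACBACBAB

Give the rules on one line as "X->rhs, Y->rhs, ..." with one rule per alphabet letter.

A->ACB, B->AB, C->AA

  step 3 ⇒ step 4: ACBAAABACBABACBAAABACBAAABACBAAABACBAAAB ⇒ ACB·AA·AB·ACB·ACB·ACB·AB·ACB·AA·AB·ACB·AB·ACB·AA·AB·ACB·ACB·ACB·AB·ACB·AA·AB·ACB·ACB·ACB·AB·ACB·AA·AB·ACB·ACB·ACB·AB·ACB·AA·AB·ACB·ACB·ACB·AB
    A ↦ ACB
    B ↦ AB
    C ↦ AA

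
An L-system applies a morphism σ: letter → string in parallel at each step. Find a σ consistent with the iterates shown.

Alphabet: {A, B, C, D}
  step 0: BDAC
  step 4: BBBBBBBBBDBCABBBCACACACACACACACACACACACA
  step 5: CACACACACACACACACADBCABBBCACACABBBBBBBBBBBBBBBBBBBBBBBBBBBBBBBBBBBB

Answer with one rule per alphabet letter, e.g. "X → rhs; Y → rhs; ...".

A->B, B->CA, C->BB, D->DB

  step 4 ⇒ step 5: BBBBBBBBBDBCABBBCACACACACACACACACACACACA ⇒ CA·CA·CA·CA·CA·CA·CA·CA·CA·DB·CA·BB·B·CA·CA·CA·BB·B·BB·B·BB·B·BB·B·BB·B·BB·B·BB·B·BB·B·BB·B·BB·B·BB·B·BB·B
    A ↦ B
    B ↦ CA
    C ↦ BB
    D ↦ DB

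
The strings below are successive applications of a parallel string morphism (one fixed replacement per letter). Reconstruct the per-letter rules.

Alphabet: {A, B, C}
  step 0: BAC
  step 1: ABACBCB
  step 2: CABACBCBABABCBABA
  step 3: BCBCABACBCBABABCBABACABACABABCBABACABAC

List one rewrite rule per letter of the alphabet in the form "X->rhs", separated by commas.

A->C, B->ABA, C->BCB

  step 2 ⇒ step 3: CABACBCBABABCBABA ⇒ BCB·C·ABA·C·BCB·ABA·BCB·ABA·C·ABA·C·ABA·BCB·ABA·C·ABA·C
    A ↦ C
    B ↦ ABA
    C ↦ BCB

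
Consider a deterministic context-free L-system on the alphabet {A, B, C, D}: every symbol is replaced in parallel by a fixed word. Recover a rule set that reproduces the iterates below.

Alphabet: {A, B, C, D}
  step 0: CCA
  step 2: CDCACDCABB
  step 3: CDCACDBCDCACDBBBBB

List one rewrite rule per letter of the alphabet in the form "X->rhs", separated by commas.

  step 2 ⇒ step 3: CDCACDCABB ⇒ CD·CA·CD·B·CD·CA·CD·B·BB·BB
    A ↦ B
    B ↦ BB
    C ↦ CD
    D ↦ CA

A->B, B->BB, C->CD, D->CA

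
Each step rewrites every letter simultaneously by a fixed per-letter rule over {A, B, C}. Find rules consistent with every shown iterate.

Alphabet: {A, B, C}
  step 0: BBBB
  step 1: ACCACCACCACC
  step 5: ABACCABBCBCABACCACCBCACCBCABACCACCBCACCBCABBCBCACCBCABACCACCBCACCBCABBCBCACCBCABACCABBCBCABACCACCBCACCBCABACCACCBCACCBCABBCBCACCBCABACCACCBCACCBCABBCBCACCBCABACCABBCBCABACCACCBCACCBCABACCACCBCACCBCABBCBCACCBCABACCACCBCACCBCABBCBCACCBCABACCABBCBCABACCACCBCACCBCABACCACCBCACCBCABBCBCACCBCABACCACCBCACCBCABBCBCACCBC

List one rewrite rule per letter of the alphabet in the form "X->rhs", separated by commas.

A->AB, B->ACC, C->BC

  step 0 ⇒ step 1: BBBB ⇒ ACC·ACC·ACC·ACC
    B ↦ ACC
    A ↦ AB  (constrained at step 1)
    C ↦ BC  (constrained at step 1)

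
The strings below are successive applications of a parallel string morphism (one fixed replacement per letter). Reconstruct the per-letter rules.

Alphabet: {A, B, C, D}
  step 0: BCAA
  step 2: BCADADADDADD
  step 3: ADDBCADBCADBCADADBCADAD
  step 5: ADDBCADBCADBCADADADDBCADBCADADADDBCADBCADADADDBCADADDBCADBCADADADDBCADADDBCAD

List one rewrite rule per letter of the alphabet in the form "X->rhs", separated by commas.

  step 2 ⇒ step 3: BCADADADDADD ⇒ A·DD·BC·AD·BC·AD·BC·AD·AD·BC·AD·AD
    A ↦ BC
    B ↦ A
    C ↦ DD
    D ↦ AD

A->BC, B->A, C->DD, D->AD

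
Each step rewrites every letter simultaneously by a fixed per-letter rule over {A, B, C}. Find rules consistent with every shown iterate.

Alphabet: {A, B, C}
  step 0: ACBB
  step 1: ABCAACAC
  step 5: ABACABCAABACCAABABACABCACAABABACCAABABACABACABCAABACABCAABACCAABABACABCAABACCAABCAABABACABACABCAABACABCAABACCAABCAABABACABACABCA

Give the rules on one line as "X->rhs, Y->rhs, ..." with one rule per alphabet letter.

A->AB, B->AC, C->CA

  step 0 ⇒ step 1: ACBB ⇒ AB·CA·AC·AC
    A ↦ AB
    B ↦ AC
    C ↦ CA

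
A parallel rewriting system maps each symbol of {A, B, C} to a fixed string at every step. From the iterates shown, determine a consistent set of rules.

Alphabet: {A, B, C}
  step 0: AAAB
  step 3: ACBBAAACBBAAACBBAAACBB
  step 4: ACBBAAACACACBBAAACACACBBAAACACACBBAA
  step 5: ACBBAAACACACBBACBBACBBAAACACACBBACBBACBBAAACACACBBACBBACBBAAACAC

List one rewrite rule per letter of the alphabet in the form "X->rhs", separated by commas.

  step 4 ⇒ step 5: ACBBAAACACACBBAAACACACBBAAACACACBBAA ⇒ AC·BB·A·A·AC·AC·AC·BB·AC·BB·AC·BB·A·A·AC·AC·AC·BB·AC·BB·AC·BB·A·A·AC·AC·AC·BB·AC·BB·AC·BB·A·A·AC·AC
    A ↦ AC
    B ↦ A
    C ↦ BB

A->AC, B->A, C->BB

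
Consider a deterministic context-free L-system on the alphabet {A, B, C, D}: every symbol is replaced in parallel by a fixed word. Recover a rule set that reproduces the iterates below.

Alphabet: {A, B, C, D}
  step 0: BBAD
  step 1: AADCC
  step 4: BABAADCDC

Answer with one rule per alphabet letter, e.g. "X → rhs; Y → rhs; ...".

A->DC, B->A, C->B, D->C

  step 0 ⇒ step 1: BBAD ⇒ A·A·DC·C
    A ↦ DC
    B ↦ A
    D ↦ C
    C ↦ B  (constrained at step 1)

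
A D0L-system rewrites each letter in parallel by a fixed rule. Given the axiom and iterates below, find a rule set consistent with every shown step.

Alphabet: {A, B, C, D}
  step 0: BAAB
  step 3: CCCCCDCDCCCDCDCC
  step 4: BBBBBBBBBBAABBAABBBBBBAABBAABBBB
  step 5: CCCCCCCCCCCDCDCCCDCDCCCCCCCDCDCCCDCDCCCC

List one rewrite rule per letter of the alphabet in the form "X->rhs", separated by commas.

  step 4 ⇒ step 5: BBBBBBBBBBAABBAABBBBBBAABBAABBBB ⇒ C·C·C·C·C·C·C·C·C·C·CD·CD·C·C·CD·CD·C·C·C·C·C·C·CD·CD·C·C·CD·CD·C·C·C·C
    A ↦ CD
    B ↦ C
  step 3 ⇒ step 4: CCCCCDCDCCCDCDCC ⇒ BB·BB·BB·BB·BB·AA·BB·AA·BB·BB·BB·AA·BB·AA·BB·BB
    C ↦ BB
  step 3 ⇒ step 4: CCCCCDCDCCCDCDCC ⇒ BB·BB·BB·BB·BB·AA·BB·AA·BB·BB·BB·AA·BB·AA·BB·BB
    D ↦ AA

A->CD, B->C, C->BB, D->AA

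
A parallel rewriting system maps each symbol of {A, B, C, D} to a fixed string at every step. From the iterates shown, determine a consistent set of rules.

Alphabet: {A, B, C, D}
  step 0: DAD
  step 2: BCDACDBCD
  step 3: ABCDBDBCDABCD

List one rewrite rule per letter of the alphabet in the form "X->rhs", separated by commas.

A->BD, B->A, C->B, D->CD

  step 2 ⇒ step 3: BCDACDBCD ⇒ A·B·CD·BD·B·CD·A·B·CD
    A ↦ BD
    B ↦ A
    C ↦ B
    D ↦ CD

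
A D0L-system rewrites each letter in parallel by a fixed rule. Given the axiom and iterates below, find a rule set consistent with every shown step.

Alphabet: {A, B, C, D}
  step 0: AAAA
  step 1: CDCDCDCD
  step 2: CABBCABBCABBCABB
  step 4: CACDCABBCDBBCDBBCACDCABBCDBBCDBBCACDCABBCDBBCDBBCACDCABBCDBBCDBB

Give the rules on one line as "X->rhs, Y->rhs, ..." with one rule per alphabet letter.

A->CD, B->AD, C->CA, D->BB

  step 1 ⇒ step 2: CDCDCDCD ⇒ CA·BB·CA·BB·CA·BB·CA·BB
    C ↦ CA
    D ↦ BB
  step 0 ⇒ step 1: AAAA ⇒ CD·CD·CD·CD
    A ↦ CD
    B ↦ AD  (constrained at step 2)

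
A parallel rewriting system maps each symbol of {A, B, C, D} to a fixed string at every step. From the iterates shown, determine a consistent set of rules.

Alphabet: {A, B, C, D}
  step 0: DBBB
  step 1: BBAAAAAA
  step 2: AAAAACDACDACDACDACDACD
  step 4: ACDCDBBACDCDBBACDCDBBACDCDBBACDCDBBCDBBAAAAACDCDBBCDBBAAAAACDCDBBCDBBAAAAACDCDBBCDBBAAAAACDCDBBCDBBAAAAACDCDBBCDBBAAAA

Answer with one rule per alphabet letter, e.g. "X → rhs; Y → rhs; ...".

  step 1 ⇒ step 2: BBAAAAAA ⇒ AA·AA·ACD·ACD·ACD·ACD·ACD·ACD
    A ↦ ACD
    B ↦ AA
    C ↦ CD  (constrained at step 2)
  step 0 ⇒ step 1: DBBB ⇒ BB·AA·AA·AA
    D ↦ BB

A->ACD, B->AA, C->CD, D->BB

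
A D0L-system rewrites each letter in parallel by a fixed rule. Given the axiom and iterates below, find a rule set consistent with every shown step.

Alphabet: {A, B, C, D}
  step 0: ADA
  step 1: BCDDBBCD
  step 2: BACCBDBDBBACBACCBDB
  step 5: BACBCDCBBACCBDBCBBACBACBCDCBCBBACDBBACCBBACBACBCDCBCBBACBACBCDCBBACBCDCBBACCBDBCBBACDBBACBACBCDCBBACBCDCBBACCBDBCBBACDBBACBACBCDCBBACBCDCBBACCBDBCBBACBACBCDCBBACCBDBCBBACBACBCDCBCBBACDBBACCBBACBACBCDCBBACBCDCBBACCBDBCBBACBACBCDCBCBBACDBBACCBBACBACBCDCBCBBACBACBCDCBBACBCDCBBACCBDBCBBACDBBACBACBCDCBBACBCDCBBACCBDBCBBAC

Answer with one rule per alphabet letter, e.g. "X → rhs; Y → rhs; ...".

A->BCD, B->BAC, C->CB, D->DB

  step 1 ⇒ step 2: BCDDBBCD ⇒ BAC·CB·DB·DB·BAC·BAC·CB·DB
    B ↦ BAC
    C ↦ CB
    D ↦ DB
  step 0 ⇒ step 1: ADA ⇒ BCD·DB·BCD
    A ↦ BCD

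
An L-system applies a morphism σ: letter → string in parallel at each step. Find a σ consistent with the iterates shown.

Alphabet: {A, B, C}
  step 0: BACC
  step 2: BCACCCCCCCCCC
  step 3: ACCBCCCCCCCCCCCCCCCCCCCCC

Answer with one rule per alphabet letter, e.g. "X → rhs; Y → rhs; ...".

A->BC, B->A, C->CC

  step 2 ⇒ step 3: BCACCCCCCCCCC ⇒ A·CC·BC·CC·CC·CC·CC·CC·CC·CC·CC·CC·CC
    A ↦ BC
    B ↦ A
    C ↦ CC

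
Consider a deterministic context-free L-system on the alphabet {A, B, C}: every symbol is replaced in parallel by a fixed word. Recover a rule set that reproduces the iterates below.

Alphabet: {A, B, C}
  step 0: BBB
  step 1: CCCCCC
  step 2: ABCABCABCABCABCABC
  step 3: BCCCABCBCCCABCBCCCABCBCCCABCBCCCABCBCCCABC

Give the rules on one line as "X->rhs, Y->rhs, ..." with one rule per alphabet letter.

  step 2 ⇒ step 3: ABCABCABCABCABCABC ⇒ BC·CC·ABC·BC·CC·ABC·BC·CC·ABC·BC·CC·ABC·BC·CC·ABC·BC·CC·ABC
    A ↦ BC
    B ↦ CC
    C ↦ ABC

A->BC, B->CC, C->ABC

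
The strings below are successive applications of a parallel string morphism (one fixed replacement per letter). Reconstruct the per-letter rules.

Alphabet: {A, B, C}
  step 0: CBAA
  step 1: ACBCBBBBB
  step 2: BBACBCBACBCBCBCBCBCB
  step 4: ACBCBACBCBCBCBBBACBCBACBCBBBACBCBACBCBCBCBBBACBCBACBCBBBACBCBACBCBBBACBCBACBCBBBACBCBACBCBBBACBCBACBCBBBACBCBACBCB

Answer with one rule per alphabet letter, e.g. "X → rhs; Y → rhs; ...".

A->BB, B->CB, C->ACB

  step 1 ⇒ step 2: ACBCBBBBB ⇒ BB·ACB·CB·ACB·CB·CB·CB·CB·CB
    A ↦ BB
    B ↦ CB
    C ↦ ACB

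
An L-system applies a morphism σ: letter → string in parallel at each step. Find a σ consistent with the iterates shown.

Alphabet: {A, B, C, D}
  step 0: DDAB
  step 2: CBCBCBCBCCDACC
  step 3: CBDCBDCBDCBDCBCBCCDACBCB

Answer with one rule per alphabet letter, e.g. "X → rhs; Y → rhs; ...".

A->DA, B->D, C->CB, D->CC

  step 2 ⇒ step 3: CBCBCBCBCCDACC ⇒ CB·D·CB·D·CB·D·CB·D·CB·CB·CC·DA·CB·CB
    A ↦ DA
    B ↦ D
    C ↦ CB
    D ↦ CC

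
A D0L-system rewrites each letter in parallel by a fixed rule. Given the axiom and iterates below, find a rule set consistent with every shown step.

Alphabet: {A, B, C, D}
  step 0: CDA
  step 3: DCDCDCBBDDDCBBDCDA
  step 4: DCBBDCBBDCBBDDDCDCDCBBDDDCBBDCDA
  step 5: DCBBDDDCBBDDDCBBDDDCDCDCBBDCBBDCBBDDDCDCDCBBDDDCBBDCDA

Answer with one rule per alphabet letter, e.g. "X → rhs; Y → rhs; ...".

  step 4 ⇒ step 5: DCBBDCBBDCBBDDDCDCDCBBDDDCBBDCDA ⇒ DC·BB·D·D·DC·BB·D·D·DC·BB·D·D·DC·DC·DC·BB·DC·BB·DC·BB·D·D·DC·DC·DC·BB·D·D·DC·BB·DC·DA
    A ↦ DA
    B ↦ D
    C ↦ BB
    D ↦ DC

A->DA, B->D, C->BB, D->DC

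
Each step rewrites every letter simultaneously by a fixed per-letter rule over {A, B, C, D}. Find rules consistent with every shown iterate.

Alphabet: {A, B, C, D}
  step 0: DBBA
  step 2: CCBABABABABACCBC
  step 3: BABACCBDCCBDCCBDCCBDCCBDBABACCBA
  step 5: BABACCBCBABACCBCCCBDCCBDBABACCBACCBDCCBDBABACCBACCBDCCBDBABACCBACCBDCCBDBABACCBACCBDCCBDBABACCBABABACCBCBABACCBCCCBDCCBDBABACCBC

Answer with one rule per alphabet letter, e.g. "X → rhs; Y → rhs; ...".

  step 2 ⇒ step 3: CCBABABABABACCBC ⇒ BA·BA·CC·BD·CC·BD·CC·BD·CC·BD·CC·BD·BA·BA·CC·BA
    A ↦ BD
    B ↦ CC
    C ↦ BA
    D ↦ BC  (constrained at step 0)

A->BD, B->CC, C->BA, D->BC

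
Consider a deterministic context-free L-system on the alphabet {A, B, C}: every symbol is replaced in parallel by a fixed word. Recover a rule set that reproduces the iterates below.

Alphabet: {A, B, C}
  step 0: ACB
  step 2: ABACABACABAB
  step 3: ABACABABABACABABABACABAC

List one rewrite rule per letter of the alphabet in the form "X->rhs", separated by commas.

  step 2 ⇒ step 3: ABACABACABAB ⇒ AB·AC·AB·AB·AB·AC·AB·AB·AB·AC·AB·AC
    A ↦ AB
    B ↦ AC
    C ↦ AB

A->AB, B->AC, C->AB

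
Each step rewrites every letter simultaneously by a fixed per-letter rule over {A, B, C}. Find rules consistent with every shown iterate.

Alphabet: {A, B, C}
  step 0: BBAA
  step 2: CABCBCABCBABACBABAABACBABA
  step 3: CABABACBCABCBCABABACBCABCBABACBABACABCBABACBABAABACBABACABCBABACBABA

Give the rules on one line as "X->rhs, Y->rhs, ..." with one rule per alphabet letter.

  step 2 ⇒ step 3: CABCBCABCBABACBABAABACBABA ⇒ CAB·ABA·CB·CAB·CB·CAB·ABA·CB·CAB·CB·ABA·CB·ABA·CAB·CB·ABA·CB·ABA·ABA·CB·ABA·CAB·CB·ABA·CB·ABA
    A ↦ ABA
    B ↦ CB
    C ↦ CAB

A->ABA, B->CB, C->CAB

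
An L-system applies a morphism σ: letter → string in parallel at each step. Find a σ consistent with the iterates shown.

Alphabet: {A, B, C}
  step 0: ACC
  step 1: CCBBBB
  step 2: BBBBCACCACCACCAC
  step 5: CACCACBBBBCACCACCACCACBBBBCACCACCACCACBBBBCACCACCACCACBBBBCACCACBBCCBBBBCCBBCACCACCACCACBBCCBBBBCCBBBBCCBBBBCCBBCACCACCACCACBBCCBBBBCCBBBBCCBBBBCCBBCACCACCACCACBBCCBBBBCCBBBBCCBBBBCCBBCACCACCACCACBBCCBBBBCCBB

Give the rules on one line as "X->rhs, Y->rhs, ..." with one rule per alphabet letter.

  step 1 ⇒ step 2: CCBBBB ⇒ BB·BB·CAC·CAC·CAC·CAC
    B ↦ CAC
    C ↦ BB
  step 0 ⇒ step 1: ACC ⇒ CC·BB·BB
    A ↦ CC

A->CC, B->CAC, C->BB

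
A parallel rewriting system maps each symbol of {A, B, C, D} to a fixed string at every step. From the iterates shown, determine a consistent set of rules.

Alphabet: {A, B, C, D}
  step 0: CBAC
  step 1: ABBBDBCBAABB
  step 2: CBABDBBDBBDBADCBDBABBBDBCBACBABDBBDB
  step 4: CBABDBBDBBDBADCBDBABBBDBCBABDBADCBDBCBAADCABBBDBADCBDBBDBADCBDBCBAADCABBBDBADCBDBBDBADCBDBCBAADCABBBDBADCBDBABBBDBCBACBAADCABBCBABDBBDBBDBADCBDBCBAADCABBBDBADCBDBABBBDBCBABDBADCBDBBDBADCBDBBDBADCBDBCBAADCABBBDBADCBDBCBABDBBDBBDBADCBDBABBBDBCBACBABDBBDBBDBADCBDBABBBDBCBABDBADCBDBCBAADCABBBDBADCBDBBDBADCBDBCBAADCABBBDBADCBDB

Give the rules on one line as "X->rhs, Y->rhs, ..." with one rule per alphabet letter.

  step 1 ⇒ step 2: ABBBDBCBAABB ⇒ CBA·BDB·BDB·BDB·ADC·BDB·ABB·BDB·CBA·CBA·BDB·BDB
    A ↦ CBA
    B ↦ BDB
    C ↦ ABB
    D ↦ ADC

A->CBA, B->BDB, C->ABB, D->ADC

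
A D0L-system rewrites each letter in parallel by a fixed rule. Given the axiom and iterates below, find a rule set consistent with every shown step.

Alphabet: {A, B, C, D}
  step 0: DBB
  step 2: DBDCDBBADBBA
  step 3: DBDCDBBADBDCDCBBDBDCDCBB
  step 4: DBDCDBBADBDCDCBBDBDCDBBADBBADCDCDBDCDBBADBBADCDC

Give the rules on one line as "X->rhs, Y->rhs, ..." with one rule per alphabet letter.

A->BB, B->DC, C->BA, D->DB

  step 3 ⇒ step 4: DBDCDBBADBDCDCBBDBDCDCBB ⇒ DB·DC·DB·BA·DB·DC·DC·BB·DB·DC·DB·BA·DB·BA·DC·DC·DB·DC·DB·BA·DB·BA·DC·DC
    A ↦ BB
    B ↦ DC
    C ↦ BA
    D ↦ DB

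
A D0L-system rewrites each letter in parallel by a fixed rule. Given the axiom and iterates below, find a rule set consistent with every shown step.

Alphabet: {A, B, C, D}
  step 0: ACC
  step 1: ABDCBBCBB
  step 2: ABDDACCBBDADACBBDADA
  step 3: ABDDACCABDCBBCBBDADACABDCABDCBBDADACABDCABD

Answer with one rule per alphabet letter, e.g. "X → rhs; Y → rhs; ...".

A->ABD, B->DA, C->CBB, D->C

  step 2 ⇒ step 3: ABDDACCBBDADACBBDADA ⇒ ABD·DA·C·C·ABD·CBB·CBB·DA·DA·C·ABD·C·ABD·CBB·DA·DA·C·ABD·C·ABD
    A ↦ ABD
    B ↦ DA
    C ↦ CBB
    D ↦ C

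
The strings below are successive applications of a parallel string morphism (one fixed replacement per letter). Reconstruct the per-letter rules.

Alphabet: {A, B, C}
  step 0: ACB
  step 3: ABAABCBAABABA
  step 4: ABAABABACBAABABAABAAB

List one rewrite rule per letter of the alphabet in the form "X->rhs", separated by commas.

A->AB, B->A, C->CB

  step 3 ⇒ step 4: ABAABCBAABABA ⇒ AB·A·AB·AB·A·CB·A·AB·AB·A·AB·A·AB
    A ↦ AB
    B ↦ A
    C ↦ CB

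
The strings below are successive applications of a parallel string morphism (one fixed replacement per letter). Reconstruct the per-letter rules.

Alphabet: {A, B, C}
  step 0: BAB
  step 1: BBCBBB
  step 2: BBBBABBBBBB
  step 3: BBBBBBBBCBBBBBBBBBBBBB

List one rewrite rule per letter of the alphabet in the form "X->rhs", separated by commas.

A->CB, B->BB, C->A

  step 2 ⇒ step 3: BBBBABBBBBB ⇒ BB·BB·BB·BB·CB·BB·BB·BB·BB·BB·BB
    A ↦ CB
    B ↦ BB
  step 1 ⇒ step 2: BBCBBB ⇒ BB·BB·A·BB·BB·BB
    C ↦ A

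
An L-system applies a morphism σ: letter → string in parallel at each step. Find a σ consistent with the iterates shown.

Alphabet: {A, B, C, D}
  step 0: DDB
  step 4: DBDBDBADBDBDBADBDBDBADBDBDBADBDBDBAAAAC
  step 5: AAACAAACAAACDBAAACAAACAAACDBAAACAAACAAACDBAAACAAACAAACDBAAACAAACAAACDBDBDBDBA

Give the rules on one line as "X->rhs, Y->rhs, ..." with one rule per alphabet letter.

  step 4 ⇒ step 5: DBDBDBADBDBDBADBDBDBADBDBDBADBDBDBAAAAC ⇒ AA·AC·AA·AC·AA·AC·DB·AA·AC·AA·AC·AA·AC·DB·AA·AC·AA·AC·AA·AC·DB·AA·AC·AA·AC·AA·AC·DB·AA·AC·AA·AC·AA·AC·DB·DB·DB·DB·A
    A ↦ DB
    B ↦ AC
    C ↦ A
    D ↦ AA

A->DB, B->AC, C->A, D->AA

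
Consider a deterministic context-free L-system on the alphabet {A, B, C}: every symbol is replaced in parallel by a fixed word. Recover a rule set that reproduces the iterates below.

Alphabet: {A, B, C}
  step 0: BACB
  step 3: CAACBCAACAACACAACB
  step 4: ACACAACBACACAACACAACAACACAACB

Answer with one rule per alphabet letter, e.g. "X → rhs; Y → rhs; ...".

A->CA, B->CB, C->A

  step 3 ⇒ step 4: CAACBCAACAACACAACB ⇒ A·CA·CA·A·CB·A·CA·CA·A·CA·CA·A·CA·A·CA·CA·A·CB
    A ↦ CA
    B ↦ CB
    C ↦ A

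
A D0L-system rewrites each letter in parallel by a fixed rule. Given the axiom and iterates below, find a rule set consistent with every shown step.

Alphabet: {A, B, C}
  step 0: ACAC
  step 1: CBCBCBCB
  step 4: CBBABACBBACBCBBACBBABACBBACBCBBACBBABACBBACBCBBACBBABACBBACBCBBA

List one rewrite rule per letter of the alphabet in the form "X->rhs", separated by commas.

  step 0 ⇒ step 1: ACAC ⇒ CB·CB·CB·CB
    A ↦ CB
    C ↦ CB
    B ↦ BA  (constrained at step 1)

A->CB, B->BA, C->CB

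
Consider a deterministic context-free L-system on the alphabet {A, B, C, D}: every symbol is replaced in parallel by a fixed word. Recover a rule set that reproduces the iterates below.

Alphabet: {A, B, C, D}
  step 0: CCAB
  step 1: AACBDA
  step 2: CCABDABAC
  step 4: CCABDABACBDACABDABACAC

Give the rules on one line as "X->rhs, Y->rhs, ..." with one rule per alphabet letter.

  step 1 ⇒ step 2: AACBDA ⇒ C·C·A·BDA·BA·C
    A ↦ C
    B ↦ BDA
    C ↦ A
    D ↦ BA

A->C, B->BDA, C->A, D->BA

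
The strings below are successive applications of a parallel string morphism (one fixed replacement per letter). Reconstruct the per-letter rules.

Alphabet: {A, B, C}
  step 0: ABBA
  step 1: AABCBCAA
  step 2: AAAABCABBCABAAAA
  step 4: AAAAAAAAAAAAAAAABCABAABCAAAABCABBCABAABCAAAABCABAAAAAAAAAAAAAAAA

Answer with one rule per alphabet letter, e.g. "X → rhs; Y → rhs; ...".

  step 1 ⇒ step 2: AABCBCAA ⇒ AA·AA·BC·AB·BC·AB·AA·AA
    A ↦ AA
    B ↦ BC
    C ↦ AB

A->AA, B->BC, C->AB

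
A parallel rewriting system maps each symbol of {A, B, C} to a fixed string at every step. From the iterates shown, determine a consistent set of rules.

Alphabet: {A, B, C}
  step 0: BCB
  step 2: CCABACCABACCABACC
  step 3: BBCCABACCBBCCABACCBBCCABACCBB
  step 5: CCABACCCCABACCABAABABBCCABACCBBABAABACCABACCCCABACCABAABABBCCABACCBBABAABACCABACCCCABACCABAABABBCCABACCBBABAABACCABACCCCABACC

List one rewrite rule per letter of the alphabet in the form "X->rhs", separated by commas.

  step 2 ⇒ step 3: CCABACCABACCABACC ⇒ B·B·CC·ABA·CC·B·B·CC·ABA·CC·B·B·CC·ABA·CC·B·B
    A ↦ CC
    B ↦ ABA
    C ↦ B

A->CC, B->ABA, C->B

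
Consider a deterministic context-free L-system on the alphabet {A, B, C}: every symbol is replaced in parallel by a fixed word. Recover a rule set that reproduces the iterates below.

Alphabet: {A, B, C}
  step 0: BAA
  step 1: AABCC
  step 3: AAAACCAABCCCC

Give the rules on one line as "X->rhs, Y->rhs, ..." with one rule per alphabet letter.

  step 0 ⇒ step 1: BAA ⇒ AAB·C·C
    A ↦ C
    B ↦ AAB
    C ↦ AA  (constrained at step 1)

A->C, B->AAB, C->AA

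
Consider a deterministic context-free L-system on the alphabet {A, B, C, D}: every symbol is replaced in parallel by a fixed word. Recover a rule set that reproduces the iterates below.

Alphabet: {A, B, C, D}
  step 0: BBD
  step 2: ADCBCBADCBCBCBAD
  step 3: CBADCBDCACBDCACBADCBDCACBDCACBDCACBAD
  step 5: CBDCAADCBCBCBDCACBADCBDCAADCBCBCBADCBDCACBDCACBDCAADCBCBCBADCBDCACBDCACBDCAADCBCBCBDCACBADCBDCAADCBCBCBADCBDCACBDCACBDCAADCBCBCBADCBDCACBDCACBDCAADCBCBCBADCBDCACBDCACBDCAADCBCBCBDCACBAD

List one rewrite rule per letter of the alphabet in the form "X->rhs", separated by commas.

A->CB, B->DCA, C->CB, D->AD

  step 2 ⇒ step 3: ADCBCBADCBCBCBAD ⇒ CB·AD·CB·DCA·CB·DCA·CB·AD·CB·DCA·CB·DCA·CB·DCA·CB·AD
    A ↦ CB
    B ↦ DCA
    C ↦ CB
    D ↦ AD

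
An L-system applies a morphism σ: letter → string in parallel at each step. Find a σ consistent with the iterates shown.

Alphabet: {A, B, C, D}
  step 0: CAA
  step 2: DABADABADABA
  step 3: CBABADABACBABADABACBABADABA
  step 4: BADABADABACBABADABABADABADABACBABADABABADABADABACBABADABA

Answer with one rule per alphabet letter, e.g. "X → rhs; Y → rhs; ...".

  step 3 ⇒ step 4: CBABADABACBABADABACBABADABA ⇒ BA·DA·BA·DA·BA·CBA·BA·DA·BA·BA·DA·BA·DA·BA·CBA·BA·DA·BA·BA·DA·BA·DA·BA·CBA·BA·DA·BA
    A ↦ BA
    B ↦ DA
    C ↦ BA
    D ↦ CBA

A->BA, B->DA, C->BA, D->CBA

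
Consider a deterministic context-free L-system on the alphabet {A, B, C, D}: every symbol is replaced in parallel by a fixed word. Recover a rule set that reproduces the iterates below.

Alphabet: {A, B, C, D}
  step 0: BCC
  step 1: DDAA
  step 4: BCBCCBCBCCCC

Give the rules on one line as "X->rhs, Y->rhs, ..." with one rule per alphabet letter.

  step 0 ⇒ step 1: BCC ⇒ DD·A·A
    B ↦ DD
    C ↦ A
    A ↦ C  (constrained at step 1)
    D ↦ BC  (constrained at step 1)

A->C, B->DD, C->A, D->BC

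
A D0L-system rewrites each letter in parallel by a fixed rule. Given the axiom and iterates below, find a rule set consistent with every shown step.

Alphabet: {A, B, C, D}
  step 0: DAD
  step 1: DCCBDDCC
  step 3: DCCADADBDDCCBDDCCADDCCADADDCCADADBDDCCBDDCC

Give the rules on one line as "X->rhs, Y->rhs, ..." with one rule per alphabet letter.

  step 0 ⇒ step 1: DAD ⇒ DCC·BD·DCC
    A ↦ BD
    D ↦ DCC
    B ↦ C  (constrained at step 1)
    C ↦ AD  (constrained at step 1)

A->BD, B->C, C->AD, D->DCC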